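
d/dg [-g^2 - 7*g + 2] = -2*g - 7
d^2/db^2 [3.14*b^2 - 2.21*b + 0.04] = 6.28000000000000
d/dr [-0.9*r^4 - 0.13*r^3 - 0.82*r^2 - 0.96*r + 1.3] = -3.6*r^3 - 0.39*r^2 - 1.64*r - 0.96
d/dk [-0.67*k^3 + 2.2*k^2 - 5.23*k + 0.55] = -2.01*k^2 + 4.4*k - 5.23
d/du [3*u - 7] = 3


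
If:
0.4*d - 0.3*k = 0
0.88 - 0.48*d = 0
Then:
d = 1.83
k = 2.44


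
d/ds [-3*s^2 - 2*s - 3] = -6*s - 2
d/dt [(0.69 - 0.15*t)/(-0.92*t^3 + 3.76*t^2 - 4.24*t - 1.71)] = (-0.276*t^3 + 2.4684*t^2 - 5.1888*t + 3.1821)/(0.8464*t^6 - 6.9184*t^5 + 21.9392*t^4 - 28.7384*t^3 + 5.1184*t^2 + 14.5008*t + 2.9241)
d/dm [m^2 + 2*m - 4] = 2*m + 2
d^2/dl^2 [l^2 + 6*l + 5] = 2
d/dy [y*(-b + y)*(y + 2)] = -y*(b - y) + y*(y + 2) - (b - y)*(y + 2)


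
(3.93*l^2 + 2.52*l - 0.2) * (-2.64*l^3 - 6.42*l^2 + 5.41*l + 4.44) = -10.3752*l^5 - 31.8834*l^4 + 5.6109*l^3 + 32.3664*l^2 + 10.1068*l - 0.888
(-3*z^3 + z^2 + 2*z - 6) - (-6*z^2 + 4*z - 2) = -3*z^3 + 7*z^2 - 2*z - 4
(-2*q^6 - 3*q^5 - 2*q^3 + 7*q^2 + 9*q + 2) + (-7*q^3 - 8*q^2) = -2*q^6 - 3*q^5 - 9*q^3 - q^2 + 9*q + 2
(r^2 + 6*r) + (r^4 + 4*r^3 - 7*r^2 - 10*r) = r^4 + 4*r^3 - 6*r^2 - 4*r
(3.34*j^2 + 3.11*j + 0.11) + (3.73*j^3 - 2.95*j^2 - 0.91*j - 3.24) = 3.73*j^3 + 0.39*j^2 + 2.2*j - 3.13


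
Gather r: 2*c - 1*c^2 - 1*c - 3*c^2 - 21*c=-4*c^2 - 20*c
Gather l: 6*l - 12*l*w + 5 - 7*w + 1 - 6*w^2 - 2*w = l*(6 - 12*w) - 6*w^2 - 9*w + 6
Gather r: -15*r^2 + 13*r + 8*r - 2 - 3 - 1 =-15*r^2 + 21*r - 6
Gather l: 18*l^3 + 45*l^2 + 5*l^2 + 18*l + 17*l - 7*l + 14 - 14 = 18*l^3 + 50*l^2 + 28*l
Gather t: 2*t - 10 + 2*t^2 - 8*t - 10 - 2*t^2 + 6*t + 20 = 0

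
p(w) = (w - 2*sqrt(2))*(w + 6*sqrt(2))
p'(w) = 2*w + 4*sqrt(2)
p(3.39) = 6.67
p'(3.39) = 12.44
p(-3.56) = -31.46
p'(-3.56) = -1.46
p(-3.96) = -30.72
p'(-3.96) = -2.26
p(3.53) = 8.43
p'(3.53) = 12.72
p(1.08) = -16.72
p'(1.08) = 7.82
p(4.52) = 22.00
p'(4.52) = 14.70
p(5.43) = 36.20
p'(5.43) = 16.52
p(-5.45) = -25.13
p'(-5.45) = -5.24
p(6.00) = 45.94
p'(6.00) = 17.66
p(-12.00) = 52.12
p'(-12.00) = -18.34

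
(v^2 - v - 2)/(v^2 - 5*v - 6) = (v - 2)/(v - 6)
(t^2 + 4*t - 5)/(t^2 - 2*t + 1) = (t + 5)/(t - 1)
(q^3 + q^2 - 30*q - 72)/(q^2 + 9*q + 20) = (q^2 - 3*q - 18)/(q + 5)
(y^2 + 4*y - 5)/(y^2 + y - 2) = (y + 5)/(y + 2)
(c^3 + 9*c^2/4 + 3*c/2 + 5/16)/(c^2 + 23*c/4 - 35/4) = (16*c^3 + 36*c^2 + 24*c + 5)/(4*(4*c^2 + 23*c - 35))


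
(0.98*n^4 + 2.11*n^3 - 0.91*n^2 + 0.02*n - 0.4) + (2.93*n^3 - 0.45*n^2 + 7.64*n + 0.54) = 0.98*n^4 + 5.04*n^3 - 1.36*n^2 + 7.66*n + 0.14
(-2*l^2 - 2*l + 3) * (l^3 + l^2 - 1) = -2*l^5 - 4*l^4 + l^3 + 5*l^2 + 2*l - 3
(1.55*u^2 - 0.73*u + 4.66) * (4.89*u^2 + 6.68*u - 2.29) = 7.5795*u^4 + 6.7843*u^3 + 14.3615*u^2 + 32.8005*u - 10.6714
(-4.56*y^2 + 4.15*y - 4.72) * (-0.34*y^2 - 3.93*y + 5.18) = 1.5504*y^4 + 16.5098*y^3 - 38.3255*y^2 + 40.0466*y - 24.4496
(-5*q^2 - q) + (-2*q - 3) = -5*q^2 - 3*q - 3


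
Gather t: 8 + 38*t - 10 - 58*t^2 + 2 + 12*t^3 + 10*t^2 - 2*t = 12*t^3 - 48*t^2 + 36*t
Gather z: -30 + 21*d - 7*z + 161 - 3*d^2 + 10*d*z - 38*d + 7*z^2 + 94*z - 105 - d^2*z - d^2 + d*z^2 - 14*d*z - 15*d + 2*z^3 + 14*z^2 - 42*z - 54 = -4*d^2 - 32*d + 2*z^3 + z^2*(d + 21) + z*(-d^2 - 4*d + 45) - 28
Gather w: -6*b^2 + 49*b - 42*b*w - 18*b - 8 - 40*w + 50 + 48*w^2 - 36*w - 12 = -6*b^2 + 31*b + 48*w^2 + w*(-42*b - 76) + 30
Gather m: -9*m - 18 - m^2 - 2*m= -m^2 - 11*m - 18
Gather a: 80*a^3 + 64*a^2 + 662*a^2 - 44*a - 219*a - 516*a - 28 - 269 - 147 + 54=80*a^3 + 726*a^2 - 779*a - 390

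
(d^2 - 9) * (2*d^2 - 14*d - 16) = 2*d^4 - 14*d^3 - 34*d^2 + 126*d + 144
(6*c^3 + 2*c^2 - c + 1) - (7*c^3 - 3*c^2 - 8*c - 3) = -c^3 + 5*c^2 + 7*c + 4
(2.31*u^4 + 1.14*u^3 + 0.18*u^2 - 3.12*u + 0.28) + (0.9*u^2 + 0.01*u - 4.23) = 2.31*u^4 + 1.14*u^3 + 1.08*u^2 - 3.11*u - 3.95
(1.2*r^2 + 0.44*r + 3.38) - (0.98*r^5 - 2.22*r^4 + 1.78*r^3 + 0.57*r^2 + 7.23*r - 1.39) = -0.98*r^5 + 2.22*r^4 - 1.78*r^3 + 0.63*r^2 - 6.79*r + 4.77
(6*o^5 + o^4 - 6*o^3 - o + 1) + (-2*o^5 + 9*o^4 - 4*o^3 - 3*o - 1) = 4*o^5 + 10*o^4 - 10*o^3 - 4*o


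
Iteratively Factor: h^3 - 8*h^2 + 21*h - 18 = (h - 3)*(h^2 - 5*h + 6) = (h - 3)^2*(h - 2)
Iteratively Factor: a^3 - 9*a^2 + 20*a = (a)*(a^2 - 9*a + 20) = a*(a - 5)*(a - 4)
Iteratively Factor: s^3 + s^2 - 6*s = (s)*(s^2 + s - 6) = s*(s - 2)*(s + 3)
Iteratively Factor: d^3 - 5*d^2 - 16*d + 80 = (d - 4)*(d^2 - d - 20) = (d - 4)*(d + 4)*(d - 5)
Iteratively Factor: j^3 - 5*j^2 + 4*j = (j - 4)*(j^2 - j) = (j - 4)*(j - 1)*(j)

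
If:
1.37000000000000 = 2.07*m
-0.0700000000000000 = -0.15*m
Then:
No Solution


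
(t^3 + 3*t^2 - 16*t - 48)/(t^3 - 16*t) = (t + 3)/t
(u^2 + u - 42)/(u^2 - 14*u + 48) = (u + 7)/(u - 8)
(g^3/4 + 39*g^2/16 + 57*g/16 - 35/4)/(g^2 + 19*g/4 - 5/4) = (4*g^3 + 39*g^2 + 57*g - 140)/(4*(4*g^2 + 19*g - 5))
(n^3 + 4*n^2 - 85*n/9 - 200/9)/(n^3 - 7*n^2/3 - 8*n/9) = (3*n^2 + 20*n + 25)/(n*(3*n + 1))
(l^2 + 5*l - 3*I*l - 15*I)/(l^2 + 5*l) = (l - 3*I)/l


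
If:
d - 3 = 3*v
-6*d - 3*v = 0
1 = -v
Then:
No Solution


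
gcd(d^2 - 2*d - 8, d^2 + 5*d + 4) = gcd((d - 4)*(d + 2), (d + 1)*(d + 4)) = 1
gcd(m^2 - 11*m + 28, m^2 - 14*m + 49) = m - 7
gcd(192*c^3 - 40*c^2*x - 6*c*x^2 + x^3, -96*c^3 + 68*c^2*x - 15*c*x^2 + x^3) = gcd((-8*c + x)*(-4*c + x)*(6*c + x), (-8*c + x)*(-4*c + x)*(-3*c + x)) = 32*c^2 - 12*c*x + x^2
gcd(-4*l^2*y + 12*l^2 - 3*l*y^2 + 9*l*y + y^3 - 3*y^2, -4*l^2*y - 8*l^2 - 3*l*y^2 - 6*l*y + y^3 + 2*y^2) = -4*l^2 - 3*l*y + y^2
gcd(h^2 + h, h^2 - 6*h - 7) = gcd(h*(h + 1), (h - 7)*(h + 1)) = h + 1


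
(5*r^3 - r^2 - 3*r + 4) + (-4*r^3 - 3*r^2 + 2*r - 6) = r^3 - 4*r^2 - r - 2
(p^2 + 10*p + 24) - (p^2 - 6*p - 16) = 16*p + 40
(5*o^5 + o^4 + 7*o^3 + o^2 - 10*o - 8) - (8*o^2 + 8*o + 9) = 5*o^5 + o^4 + 7*o^3 - 7*o^2 - 18*o - 17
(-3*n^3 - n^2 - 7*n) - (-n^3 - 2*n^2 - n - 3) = -2*n^3 + n^2 - 6*n + 3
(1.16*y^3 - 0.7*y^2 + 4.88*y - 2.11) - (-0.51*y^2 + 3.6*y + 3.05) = 1.16*y^3 - 0.19*y^2 + 1.28*y - 5.16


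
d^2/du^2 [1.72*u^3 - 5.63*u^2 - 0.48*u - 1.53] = 10.32*u - 11.26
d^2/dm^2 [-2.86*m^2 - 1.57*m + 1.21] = -5.72000000000000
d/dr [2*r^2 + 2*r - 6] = 4*r + 2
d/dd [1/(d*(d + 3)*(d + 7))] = (-d*(d + 3) - d*(d + 7) - (d + 3)*(d + 7))/(d^2*(d + 3)^2*(d + 7)^2)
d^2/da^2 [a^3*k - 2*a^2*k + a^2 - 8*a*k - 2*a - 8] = 6*a*k - 4*k + 2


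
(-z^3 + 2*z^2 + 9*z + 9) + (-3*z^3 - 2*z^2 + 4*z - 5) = -4*z^3 + 13*z + 4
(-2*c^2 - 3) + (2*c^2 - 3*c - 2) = -3*c - 5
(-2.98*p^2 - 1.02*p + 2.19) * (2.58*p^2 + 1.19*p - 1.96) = -7.6884*p^4 - 6.1778*p^3 + 10.2772*p^2 + 4.6053*p - 4.2924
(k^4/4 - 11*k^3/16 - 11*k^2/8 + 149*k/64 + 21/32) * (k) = k^5/4 - 11*k^4/16 - 11*k^3/8 + 149*k^2/64 + 21*k/32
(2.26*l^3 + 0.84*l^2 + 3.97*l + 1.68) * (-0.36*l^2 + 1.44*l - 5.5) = -0.8136*l^5 + 2.952*l^4 - 12.6496*l^3 + 0.492*l^2 - 19.4158*l - 9.24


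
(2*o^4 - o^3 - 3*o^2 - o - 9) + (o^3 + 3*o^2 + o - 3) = 2*o^4 - 12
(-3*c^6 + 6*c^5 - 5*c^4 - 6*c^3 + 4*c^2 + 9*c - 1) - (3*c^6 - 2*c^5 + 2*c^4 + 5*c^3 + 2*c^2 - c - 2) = -6*c^6 + 8*c^5 - 7*c^4 - 11*c^3 + 2*c^2 + 10*c + 1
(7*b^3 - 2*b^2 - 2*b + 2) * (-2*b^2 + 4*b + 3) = -14*b^5 + 32*b^4 + 17*b^3 - 18*b^2 + 2*b + 6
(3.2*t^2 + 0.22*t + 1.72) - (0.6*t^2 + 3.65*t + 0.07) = 2.6*t^2 - 3.43*t + 1.65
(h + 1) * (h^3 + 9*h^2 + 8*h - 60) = h^4 + 10*h^3 + 17*h^2 - 52*h - 60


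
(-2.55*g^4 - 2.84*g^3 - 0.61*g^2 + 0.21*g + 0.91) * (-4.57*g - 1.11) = 11.6535*g^5 + 15.8093*g^4 + 5.9401*g^3 - 0.2826*g^2 - 4.3918*g - 1.0101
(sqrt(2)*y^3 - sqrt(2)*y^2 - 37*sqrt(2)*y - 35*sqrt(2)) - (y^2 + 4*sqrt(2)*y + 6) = sqrt(2)*y^3 - sqrt(2)*y^2 - y^2 - 41*sqrt(2)*y - 35*sqrt(2) - 6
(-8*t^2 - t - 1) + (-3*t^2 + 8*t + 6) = -11*t^2 + 7*t + 5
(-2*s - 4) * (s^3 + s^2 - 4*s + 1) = -2*s^4 - 6*s^3 + 4*s^2 + 14*s - 4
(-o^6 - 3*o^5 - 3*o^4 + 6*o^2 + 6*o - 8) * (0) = 0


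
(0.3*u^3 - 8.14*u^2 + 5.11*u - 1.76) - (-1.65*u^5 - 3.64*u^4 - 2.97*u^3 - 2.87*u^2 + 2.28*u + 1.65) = 1.65*u^5 + 3.64*u^4 + 3.27*u^3 - 5.27*u^2 + 2.83*u - 3.41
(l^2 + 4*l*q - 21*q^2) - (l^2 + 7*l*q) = -3*l*q - 21*q^2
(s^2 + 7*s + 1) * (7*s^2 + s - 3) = 7*s^4 + 50*s^3 + 11*s^2 - 20*s - 3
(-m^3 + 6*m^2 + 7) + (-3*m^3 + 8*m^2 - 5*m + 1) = -4*m^3 + 14*m^2 - 5*m + 8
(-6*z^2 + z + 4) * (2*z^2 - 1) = -12*z^4 + 2*z^3 + 14*z^2 - z - 4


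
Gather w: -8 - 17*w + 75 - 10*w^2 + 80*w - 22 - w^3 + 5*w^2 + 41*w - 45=-w^3 - 5*w^2 + 104*w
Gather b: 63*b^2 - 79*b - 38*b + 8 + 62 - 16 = 63*b^2 - 117*b + 54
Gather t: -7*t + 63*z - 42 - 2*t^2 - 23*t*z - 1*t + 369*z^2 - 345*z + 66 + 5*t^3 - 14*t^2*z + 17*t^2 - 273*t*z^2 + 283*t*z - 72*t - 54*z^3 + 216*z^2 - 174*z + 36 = 5*t^3 + t^2*(15 - 14*z) + t*(-273*z^2 + 260*z - 80) - 54*z^3 + 585*z^2 - 456*z + 60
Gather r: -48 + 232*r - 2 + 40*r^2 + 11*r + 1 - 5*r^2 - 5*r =35*r^2 + 238*r - 49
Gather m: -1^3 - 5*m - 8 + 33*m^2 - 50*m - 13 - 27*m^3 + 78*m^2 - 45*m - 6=-27*m^3 + 111*m^2 - 100*m - 28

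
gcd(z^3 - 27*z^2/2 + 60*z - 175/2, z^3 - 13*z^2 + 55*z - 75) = z^2 - 10*z + 25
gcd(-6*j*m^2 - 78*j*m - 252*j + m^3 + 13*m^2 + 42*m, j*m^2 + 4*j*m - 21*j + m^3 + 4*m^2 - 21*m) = m + 7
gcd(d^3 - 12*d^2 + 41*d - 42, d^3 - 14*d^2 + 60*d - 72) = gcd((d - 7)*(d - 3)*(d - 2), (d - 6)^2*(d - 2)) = d - 2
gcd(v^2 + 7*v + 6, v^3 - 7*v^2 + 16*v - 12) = 1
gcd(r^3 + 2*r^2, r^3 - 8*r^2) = r^2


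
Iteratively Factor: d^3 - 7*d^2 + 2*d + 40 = (d + 2)*(d^2 - 9*d + 20) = (d - 5)*(d + 2)*(d - 4)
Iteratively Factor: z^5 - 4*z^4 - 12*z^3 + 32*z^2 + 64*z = (z - 4)*(z^4 - 12*z^2 - 16*z) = (z - 4)*(z + 2)*(z^3 - 2*z^2 - 8*z) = (z - 4)^2*(z + 2)*(z^2 + 2*z) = (z - 4)^2*(z + 2)^2*(z)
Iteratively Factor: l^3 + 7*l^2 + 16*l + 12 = (l + 3)*(l^2 + 4*l + 4) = (l + 2)*(l + 3)*(l + 2)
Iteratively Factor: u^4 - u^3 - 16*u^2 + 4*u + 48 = (u - 2)*(u^3 + u^2 - 14*u - 24) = (u - 2)*(u + 2)*(u^2 - u - 12) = (u - 2)*(u + 2)*(u + 3)*(u - 4)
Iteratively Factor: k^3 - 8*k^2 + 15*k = (k - 3)*(k^2 - 5*k) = k*(k - 3)*(k - 5)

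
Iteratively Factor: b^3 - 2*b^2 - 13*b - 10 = (b + 2)*(b^2 - 4*b - 5) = (b - 5)*(b + 2)*(b + 1)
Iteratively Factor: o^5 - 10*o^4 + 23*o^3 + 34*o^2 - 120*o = (o - 4)*(o^4 - 6*o^3 - o^2 + 30*o) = (o - 5)*(o - 4)*(o^3 - o^2 - 6*o) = (o - 5)*(o - 4)*(o - 3)*(o^2 + 2*o) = o*(o - 5)*(o - 4)*(o - 3)*(o + 2)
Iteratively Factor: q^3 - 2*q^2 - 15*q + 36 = (q - 3)*(q^2 + q - 12) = (q - 3)^2*(q + 4)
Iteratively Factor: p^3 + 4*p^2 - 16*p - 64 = (p + 4)*(p^2 - 16) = (p - 4)*(p + 4)*(p + 4)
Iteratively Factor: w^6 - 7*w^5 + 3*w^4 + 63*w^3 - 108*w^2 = (w)*(w^5 - 7*w^4 + 3*w^3 + 63*w^2 - 108*w) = w*(w - 4)*(w^4 - 3*w^3 - 9*w^2 + 27*w) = w^2*(w - 4)*(w^3 - 3*w^2 - 9*w + 27) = w^2*(w - 4)*(w - 3)*(w^2 - 9) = w^2*(w - 4)*(w - 3)*(w + 3)*(w - 3)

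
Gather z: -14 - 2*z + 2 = -2*z - 12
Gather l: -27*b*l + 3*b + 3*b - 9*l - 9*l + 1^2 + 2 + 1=6*b + l*(-27*b - 18) + 4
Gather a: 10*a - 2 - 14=10*a - 16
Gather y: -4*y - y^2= -y^2 - 4*y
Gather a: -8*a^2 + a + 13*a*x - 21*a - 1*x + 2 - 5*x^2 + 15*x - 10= -8*a^2 + a*(13*x - 20) - 5*x^2 + 14*x - 8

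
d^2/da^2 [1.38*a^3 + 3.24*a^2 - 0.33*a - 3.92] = 8.28*a + 6.48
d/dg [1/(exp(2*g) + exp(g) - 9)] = (-2*exp(g) - 1)*exp(g)/(exp(2*g) + exp(g) - 9)^2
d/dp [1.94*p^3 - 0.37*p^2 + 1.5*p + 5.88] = 5.82*p^2 - 0.74*p + 1.5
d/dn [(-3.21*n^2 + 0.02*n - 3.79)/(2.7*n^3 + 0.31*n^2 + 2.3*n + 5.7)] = (8.66700000000001*n^4 - 0.108*n^3 + 23.3098*n^2 - 34.2442*n + 8.831)/(7.29*n^6 + 1.674*n^5 + 12.5161*n^4 + 32.206*n^3 + 8.824*n^2 + 26.22*n + 32.49)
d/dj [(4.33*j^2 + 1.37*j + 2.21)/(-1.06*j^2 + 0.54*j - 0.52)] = (3.7904*j^2 + 0.181999999999999*j - 1.9058)/(1.1236*j^4 - 1.1448*j^3 + 1.394*j^2 - 0.5616*j + 0.2704)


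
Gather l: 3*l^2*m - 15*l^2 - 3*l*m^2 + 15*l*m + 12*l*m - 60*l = l^2*(3*m - 15) + l*(-3*m^2 + 27*m - 60)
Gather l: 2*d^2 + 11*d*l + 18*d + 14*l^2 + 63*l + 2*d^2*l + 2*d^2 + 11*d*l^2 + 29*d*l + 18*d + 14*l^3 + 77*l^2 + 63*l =4*d^2 + 36*d + 14*l^3 + l^2*(11*d + 91) + l*(2*d^2 + 40*d + 126)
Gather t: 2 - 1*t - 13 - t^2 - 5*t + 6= -t^2 - 6*t - 5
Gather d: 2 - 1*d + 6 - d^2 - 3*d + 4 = -d^2 - 4*d + 12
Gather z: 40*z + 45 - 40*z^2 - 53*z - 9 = -40*z^2 - 13*z + 36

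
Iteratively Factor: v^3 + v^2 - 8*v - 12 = (v + 2)*(v^2 - v - 6) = (v + 2)^2*(v - 3)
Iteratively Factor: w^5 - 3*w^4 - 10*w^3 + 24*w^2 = (w)*(w^4 - 3*w^3 - 10*w^2 + 24*w) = w*(w + 3)*(w^3 - 6*w^2 + 8*w) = w*(w - 4)*(w + 3)*(w^2 - 2*w) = w^2*(w - 4)*(w + 3)*(w - 2)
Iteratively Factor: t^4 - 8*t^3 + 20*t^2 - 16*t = (t - 2)*(t^3 - 6*t^2 + 8*t) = t*(t - 2)*(t^2 - 6*t + 8) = t*(t - 2)^2*(t - 4)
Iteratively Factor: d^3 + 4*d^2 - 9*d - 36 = (d + 3)*(d^2 + d - 12) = (d - 3)*(d + 3)*(d + 4)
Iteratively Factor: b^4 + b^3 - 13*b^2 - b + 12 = (b - 3)*(b^3 + 4*b^2 - b - 4) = (b - 3)*(b + 1)*(b^2 + 3*b - 4) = (b - 3)*(b - 1)*(b + 1)*(b + 4)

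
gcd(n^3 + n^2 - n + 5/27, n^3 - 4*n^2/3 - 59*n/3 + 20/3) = n - 1/3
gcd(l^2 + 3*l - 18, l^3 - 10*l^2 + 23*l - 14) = 1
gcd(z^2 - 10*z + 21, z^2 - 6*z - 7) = z - 7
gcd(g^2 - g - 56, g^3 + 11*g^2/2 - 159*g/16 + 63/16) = g + 7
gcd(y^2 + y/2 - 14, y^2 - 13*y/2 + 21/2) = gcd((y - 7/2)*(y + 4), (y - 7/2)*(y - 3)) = y - 7/2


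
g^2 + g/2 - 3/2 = (g - 1)*(g + 3/2)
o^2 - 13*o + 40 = (o - 8)*(o - 5)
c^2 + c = c*(c + 1)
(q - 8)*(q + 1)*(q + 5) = q^3 - 2*q^2 - 43*q - 40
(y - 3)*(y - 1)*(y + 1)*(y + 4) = y^4 + y^3 - 13*y^2 - y + 12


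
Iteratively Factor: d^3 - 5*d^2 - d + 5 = (d - 1)*(d^2 - 4*d - 5) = (d - 5)*(d - 1)*(d + 1)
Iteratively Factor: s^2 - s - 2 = (s - 2)*(s + 1)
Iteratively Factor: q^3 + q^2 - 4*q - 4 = (q + 2)*(q^2 - q - 2) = (q + 1)*(q + 2)*(q - 2)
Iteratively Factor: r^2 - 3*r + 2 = (r - 2)*(r - 1)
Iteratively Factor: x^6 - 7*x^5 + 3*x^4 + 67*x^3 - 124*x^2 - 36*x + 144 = (x - 3)*(x^5 - 4*x^4 - 9*x^3 + 40*x^2 - 4*x - 48) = (x - 3)*(x + 3)*(x^4 - 7*x^3 + 12*x^2 + 4*x - 16) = (x - 4)*(x - 3)*(x + 3)*(x^3 - 3*x^2 + 4) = (x - 4)*(x - 3)*(x - 2)*(x + 3)*(x^2 - x - 2) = (x - 4)*(x - 3)*(x - 2)^2*(x + 3)*(x + 1)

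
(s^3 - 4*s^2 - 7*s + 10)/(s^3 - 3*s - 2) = (-s^3 + 4*s^2 + 7*s - 10)/(-s^3 + 3*s + 2)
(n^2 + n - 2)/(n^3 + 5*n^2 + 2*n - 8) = 1/(n + 4)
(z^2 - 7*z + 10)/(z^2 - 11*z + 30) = (z - 2)/(z - 6)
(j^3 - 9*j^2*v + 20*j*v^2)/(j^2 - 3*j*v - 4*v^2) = j*(j - 5*v)/(j + v)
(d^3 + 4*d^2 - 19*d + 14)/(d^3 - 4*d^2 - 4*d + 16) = (d^2 + 6*d - 7)/(d^2 - 2*d - 8)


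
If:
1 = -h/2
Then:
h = -2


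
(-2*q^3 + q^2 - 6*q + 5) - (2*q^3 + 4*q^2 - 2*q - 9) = -4*q^3 - 3*q^2 - 4*q + 14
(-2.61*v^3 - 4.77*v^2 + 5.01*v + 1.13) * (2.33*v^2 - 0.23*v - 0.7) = -6.0813*v^5 - 10.5138*v^4 + 14.5974*v^3 + 4.8196*v^2 - 3.7669*v - 0.791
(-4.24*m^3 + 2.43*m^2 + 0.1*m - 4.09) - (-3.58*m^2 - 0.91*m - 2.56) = -4.24*m^3 + 6.01*m^2 + 1.01*m - 1.53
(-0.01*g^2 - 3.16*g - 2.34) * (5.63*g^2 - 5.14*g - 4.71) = -0.0563*g^4 - 17.7394*g^3 + 3.1153*g^2 + 26.9112*g + 11.0214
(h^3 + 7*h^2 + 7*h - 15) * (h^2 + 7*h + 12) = h^5 + 14*h^4 + 68*h^3 + 118*h^2 - 21*h - 180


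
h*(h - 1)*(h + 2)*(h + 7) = h^4 + 8*h^3 + 5*h^2 - 14*h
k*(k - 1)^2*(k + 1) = k^4 - k^3 - k^2 + k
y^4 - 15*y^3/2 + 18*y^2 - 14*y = y*(y - 7/2)*(y - 2)^2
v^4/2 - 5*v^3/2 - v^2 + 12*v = v*(v/2 + 1)*(v - 4)*(v - 3)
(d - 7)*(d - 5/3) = d^2 - 26*d/3 + 35/3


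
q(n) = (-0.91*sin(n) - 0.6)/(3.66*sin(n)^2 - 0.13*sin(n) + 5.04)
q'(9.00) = 0.07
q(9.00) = -0.17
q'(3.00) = 0.15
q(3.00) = -0.14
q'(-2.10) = 0.05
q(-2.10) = 0.02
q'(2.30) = -0.01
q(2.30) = -0.18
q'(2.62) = 0.04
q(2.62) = -0.18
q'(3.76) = 0.12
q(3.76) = -0.01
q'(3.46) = 0.18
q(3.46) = -0.06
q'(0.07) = -0.17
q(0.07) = -0.13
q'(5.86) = -0.17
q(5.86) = -0.04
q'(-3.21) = 0.17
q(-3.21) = -0.13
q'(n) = (-7.32*sin(n)*cos(n) + 0.13*cos(n))*(-0.91*sin(n) - 0.6)/(3.66*sin(n)^2 - 0.13*sin(n) + 5.04)^2 - 0.91*cos(n)/(3.66*sin(n)^2 - 0.13*sin(n) + 5.04)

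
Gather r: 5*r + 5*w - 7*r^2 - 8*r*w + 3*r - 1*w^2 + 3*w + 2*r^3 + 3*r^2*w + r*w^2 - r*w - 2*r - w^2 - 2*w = 2*r^3 + r^2*(3*w - 7) + r*(w^2 - 9*w + 6) - 2*w^2 + 6*w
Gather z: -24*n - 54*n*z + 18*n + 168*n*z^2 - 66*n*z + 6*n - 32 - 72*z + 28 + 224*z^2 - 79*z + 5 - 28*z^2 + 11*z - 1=z^2*(168*n + 196) + z*(-120*n - 140)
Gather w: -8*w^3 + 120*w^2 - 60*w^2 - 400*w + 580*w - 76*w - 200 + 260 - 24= -8*w^3 + 60*w^2 + 104*w + 36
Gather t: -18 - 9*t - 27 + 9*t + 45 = 0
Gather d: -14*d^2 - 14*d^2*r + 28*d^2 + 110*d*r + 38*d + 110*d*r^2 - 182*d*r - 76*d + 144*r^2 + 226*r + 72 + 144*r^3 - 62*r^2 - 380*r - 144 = d^2*(14 - 14*r) + d*(110*r^2 - 72*r - 38) + 144*r^3 + 82*r^2 - 154*r - 72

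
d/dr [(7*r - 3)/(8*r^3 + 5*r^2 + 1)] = (56*r^3 + 35*r^2 - 2*r*(7*r - 3)*(12*r + 5) + 7)/(8*r^3 + 5*r^2 + 1)^2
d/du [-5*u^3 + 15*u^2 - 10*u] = -15*u^2 + 30*u - 10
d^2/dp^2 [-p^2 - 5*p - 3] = -2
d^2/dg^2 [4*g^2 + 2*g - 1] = 8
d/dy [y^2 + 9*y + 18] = 2*y + 9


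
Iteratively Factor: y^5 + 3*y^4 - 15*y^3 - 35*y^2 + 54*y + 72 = (y - 3)*(y^4 + 6*y^3 + 3*y^2 - 26*y - 24) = (y - 3)*(y + 1)*(y^3 + 5*y^2 - 2*y - 24) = (y - 3)*(y + 1)*(y + 4)*(y^2 + y - 6) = (y - 3)*(y - 2)*(y + 1)*(y + 4)*(y + 3)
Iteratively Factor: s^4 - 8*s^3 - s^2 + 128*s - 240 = (s + 4)*(s^3 - 12*s^2 + 47*s - 60) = (s - 4)*(s + 4)*(s^2 - 8*s + 15) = (s - 4)*(s - 3)*(s + 4)*(s - 5)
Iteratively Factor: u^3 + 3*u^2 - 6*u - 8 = (u + 1)*(u^2 + 2*u - 8) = (u - 2)*(u + 1)*(u + 4)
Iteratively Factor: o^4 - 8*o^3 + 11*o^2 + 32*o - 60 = (o + 2)*(o^3 - 10*o^2 + 31*o - 30) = (o - 2)*(o + 2)*(o^2 - 8*o + 15) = (o - 3)*(o - 2)*(o + 2)*(o - 5)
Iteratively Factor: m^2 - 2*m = (m)*(m - 2)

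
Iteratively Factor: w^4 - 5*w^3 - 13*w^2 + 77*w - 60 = (w - 3)*(w^3 - 2*w^2 - 19*w + 20) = (w - 3)*(w + 4)*(w^2 - 6*w + 5) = (w - 3)*(w - 1)*(w + 4)*(w - 5)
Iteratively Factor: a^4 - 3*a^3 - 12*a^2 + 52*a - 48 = (a - 2)*(a^3 - a^2 - 14*a + 24) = (a - 2)*(a + 4)*(a^2 - 5*a + 6) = (a - 3)*(a - 2)*(a + 4)*(a - 2)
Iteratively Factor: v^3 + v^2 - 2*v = (v + 2)*(v^2 - v) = v*(v + 2)*(v - 1)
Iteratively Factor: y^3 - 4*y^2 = (y - 4)*(y^2) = y*(y - 4)*(y)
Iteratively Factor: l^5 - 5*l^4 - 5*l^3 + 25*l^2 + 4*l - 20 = (l + 2)*(l^4 - 7*l^3 + 9*l^2 + 7*l - 10) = (l - 2)*(l + 2)*(l^3 - 5*l^2 - l + 5) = (l - 2)*(l - 1)*(l + 2)*(l^2 - 4*l - 5) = (l - 2)*(l - 1)*(l + 1)*(l + 2)*(l - 5)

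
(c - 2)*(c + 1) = c^2 - c - 2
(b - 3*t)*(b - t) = b^2 - 4*b*t + 3*t^2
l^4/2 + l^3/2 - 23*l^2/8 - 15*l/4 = l*(l/2 + 1)*(l - 5/2)*(l + 3/2)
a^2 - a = a*(a - 1)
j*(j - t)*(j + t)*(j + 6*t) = j^4 + 6*j^3*t - j^2*t^2 - 6*j*t^3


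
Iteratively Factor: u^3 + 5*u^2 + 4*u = (u)*(u^2 + 5*u + 4) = u*(u + 1)*(u + 4)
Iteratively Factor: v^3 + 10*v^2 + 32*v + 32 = (v + 2)*(v^2 + 8*v + 16) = (v + 2)*(v + 4)*(v + 4)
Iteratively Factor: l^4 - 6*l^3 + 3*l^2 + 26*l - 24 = (l + 2)*(l^3 - 8*l^2 + 19*l - 12) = (l - 1)*(l + 2)*(l^2 - 7*l + 12) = (l - 4)*(l - 1)*(l + 2)*(l - 3)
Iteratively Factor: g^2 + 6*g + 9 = (g + 3)*(g + 3)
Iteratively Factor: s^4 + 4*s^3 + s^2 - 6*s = (s + 3)*(s^3 + s^2 - 2*s) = (s + 2)*(s + 3)*(s^2 - s) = (s - 1)*(s + 2)*(s + 3)*(s)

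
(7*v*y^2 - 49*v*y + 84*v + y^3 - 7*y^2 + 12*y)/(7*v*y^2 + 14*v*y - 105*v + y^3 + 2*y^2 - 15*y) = (y - 4)/(y + 5)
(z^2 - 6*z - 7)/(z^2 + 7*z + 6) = (z - 7)/(z + 6)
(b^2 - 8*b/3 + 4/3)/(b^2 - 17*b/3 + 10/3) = (b - 2)/(b - 5)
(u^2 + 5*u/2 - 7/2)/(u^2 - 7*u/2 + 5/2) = (2*u + 7)/(2*u - 5)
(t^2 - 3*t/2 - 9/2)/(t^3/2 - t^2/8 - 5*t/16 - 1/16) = 8*(-2*t^2 + 3*t + 9)/(-8*t^3 + 2*t^2 + 5*t + 1)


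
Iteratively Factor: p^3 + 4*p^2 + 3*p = (p + 1)*(p^2 + 3*p) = (p + 1)*(p + 3)*(p)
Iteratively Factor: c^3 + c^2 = (c)*(c^2 + c) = c^2*(c + 1)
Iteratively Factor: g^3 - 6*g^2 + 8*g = (g - 2)*(g^2 - 4*g) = (g - 4)*(g - 2)*(g)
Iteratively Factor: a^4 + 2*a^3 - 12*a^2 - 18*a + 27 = (a - 3)*(a^3 + 5*a^2 + 3*a - 9) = (a - 3)*(a - 1)*(a^2 + 6*a + 9) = (a - 3)*(a - 1)*(a + 3)*(a + 3)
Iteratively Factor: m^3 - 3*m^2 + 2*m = (m - 2)*(m^2 - m) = m*(m - 2)*(m - 1)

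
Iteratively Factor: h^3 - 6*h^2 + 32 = (h - 4)*(h^2 - 2*h - 8) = (h - 4)^2*(h + 2)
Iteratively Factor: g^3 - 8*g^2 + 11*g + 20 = (g + 1)*(g^2 - 9*g + 20) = (g - 4)*(g + 1)*(g - 5)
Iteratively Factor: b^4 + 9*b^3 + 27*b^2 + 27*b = (b + 3)*(b^3 + 6*b^2 + 9*b) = b*(b + 3)*(b^2 + 6*b + 9) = b*(b + 3)^2*(b + 3)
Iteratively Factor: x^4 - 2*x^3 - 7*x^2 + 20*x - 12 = (x + 3)*(x^3 - 5*x^2 + 8*x - 4) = (x - 1)*(x + 3)*(x^2 - 4*x + 4) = (x - 2)*(x - 1)*(x + 3)*(x - 2)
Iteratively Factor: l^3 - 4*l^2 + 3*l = (l - 3)*(l^2 - l) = l*(l - 3)*(l - 1)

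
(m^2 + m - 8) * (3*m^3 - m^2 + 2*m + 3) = 3*m^5 + 2*m^4 - 23*m^3 + 13*m^2 - 13*m - 24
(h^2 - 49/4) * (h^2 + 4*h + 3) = h^4 + 4*h^3 - 37*h^2/4 - 49*h - 147/4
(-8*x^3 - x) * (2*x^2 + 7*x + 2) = -16*x^5 - 56*x^4 - 18*x^3 - 7*x^2 - 2*x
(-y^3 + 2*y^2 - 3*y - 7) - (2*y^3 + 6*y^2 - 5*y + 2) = -3*y^3 - 4*y^2 + 2*y - 9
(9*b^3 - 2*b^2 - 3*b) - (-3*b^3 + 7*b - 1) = 12*b^3 - 2*b^2 - 10*b + 1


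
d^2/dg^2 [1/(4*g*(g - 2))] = (g^2 + g*(g - 2) + (g - 2)^2)/(2*g^3*(g - 2)^3)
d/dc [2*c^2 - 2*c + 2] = 4*c - 2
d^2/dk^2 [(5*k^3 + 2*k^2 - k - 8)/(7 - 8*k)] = 10*(-64*k^3 + 168*k^2 - 147*k + 94)/(512*k^3 - 1344*k^2 + 1176*k - 343)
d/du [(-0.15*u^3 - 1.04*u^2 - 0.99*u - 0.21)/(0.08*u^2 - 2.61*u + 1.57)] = (-0.012*u^4 + 0.783*u^3 + 2.0871*u^2 - 3.232*u - 2.1024)/(0.0064*u^4 - 0.4176*u^3 + 7.0633*u^2 - 8.1954*u + 2.4649)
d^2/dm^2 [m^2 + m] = 2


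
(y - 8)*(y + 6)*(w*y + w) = w*y^3 - w*y^2 - 50*w*y - 48*w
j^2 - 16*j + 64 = (j - 8)^2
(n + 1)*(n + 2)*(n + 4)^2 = n^4 + 11*n^3 + 42*n^2 + 64*n + 32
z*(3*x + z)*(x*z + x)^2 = 3*x^3*z^3 + 6*x^3*z^2 + 3*x^3*z + x^2*z^4 + 2*x^2*z^3 + x^2*z^2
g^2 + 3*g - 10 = (g - 2)*(g + 5)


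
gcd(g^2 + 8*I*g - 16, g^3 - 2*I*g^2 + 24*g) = g + 4*I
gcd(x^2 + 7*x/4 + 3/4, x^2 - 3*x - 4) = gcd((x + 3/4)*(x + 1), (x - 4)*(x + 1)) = x + 1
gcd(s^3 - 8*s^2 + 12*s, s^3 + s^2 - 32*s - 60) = s - 6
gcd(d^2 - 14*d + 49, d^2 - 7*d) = d - 7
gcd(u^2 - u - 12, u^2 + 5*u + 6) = u + 3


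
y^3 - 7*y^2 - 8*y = y*(y - 8)*(y + 1)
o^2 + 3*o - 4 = (o - 1)*(o + 4)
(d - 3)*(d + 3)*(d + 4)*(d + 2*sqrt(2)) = d^4 + 2*sqrt(2)*d^3 + 4*d^3 - 9*d^2 + 8*sqrt(2)*d^2 - 36*d - 18*sqrt(2)*d - 72*sqrt(2)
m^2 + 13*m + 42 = (m + 6)*(m + 7)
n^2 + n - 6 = (n - 2)*(n + 3)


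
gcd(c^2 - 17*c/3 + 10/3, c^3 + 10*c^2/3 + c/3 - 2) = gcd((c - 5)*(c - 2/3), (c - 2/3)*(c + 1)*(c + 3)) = c - 2/3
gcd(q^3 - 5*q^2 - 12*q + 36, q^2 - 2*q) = q - 2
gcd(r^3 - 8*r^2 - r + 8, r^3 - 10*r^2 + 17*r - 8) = r^2 - 9*r + 8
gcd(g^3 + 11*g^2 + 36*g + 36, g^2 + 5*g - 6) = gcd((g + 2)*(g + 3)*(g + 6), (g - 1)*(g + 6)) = g + 6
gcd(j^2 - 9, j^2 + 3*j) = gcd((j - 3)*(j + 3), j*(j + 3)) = j + 3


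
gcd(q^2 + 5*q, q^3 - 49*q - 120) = q + 5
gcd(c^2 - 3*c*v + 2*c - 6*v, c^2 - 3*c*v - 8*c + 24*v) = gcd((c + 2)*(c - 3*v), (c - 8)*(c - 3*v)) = -c + 3*v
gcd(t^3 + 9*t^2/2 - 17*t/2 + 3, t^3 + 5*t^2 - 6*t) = t^2 + 5*t - 6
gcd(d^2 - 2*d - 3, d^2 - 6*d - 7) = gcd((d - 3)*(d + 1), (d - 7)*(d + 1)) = d + 1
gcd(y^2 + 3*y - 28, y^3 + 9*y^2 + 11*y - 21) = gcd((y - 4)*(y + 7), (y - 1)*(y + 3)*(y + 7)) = y + 7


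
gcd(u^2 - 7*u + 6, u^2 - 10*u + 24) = u - 6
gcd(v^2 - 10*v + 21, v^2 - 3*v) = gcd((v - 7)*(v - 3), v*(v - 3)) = v - 3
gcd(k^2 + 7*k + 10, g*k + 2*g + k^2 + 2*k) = k + 2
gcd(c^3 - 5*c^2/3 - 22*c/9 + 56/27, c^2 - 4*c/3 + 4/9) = c - 2/3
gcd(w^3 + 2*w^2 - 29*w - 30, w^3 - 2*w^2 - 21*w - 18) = w + 1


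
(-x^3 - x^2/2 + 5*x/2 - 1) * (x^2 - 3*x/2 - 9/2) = -x^5 + x^4 + 31*x^3/4 - 5*x^2/2 - 39*x/4 + 9/2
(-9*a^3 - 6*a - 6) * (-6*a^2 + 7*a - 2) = 54*a^5 - 63*a^4 + 54*a^3 - 6*a^2 - 30*a + 12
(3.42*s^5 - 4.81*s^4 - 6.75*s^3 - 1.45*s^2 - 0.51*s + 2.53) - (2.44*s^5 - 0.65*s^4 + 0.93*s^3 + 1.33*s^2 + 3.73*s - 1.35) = 0.98*s^5 - 4.16*s^4 - 7.68*s^3 - 2.78*s^2 - 4.24*s + 3.88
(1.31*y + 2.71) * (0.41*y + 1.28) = 0.5371*y^2 + 2.7879*y + 3.4688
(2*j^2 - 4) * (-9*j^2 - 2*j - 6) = -18*j^4 - 4*j^3 + 24*j^2 + 8*j + 24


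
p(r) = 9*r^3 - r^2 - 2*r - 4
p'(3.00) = 235.00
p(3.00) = 224.00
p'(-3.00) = 247.00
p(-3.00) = -250.00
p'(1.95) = 96.77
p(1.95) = 55.03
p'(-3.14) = 270.49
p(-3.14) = -286.21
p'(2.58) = 172.56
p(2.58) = 138.75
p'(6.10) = 990.47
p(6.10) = 1989.42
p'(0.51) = 4.00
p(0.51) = -4.09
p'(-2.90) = 230.87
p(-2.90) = -226.11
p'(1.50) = 55.75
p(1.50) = 21.12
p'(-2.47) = 167.66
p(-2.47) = -140.78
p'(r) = 27*r^2 - 2*r - 2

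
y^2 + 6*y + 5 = (y + 1)*(y + 5)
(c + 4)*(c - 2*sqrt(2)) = c^2 - 2*sqrt(2)*c + 4*c - 8*sqrt(2)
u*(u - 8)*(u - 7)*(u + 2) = u^4 - 13*u^3 + 26*u^2 + 112*u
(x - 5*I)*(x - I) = x^2 - 6*I*x - 5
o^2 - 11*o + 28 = (o - 7)*(o - 4)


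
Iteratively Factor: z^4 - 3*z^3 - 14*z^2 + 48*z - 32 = (z - 4)*(z^3 + z^2 - 10*z + 8) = (z - 4)*(z + 4)*(z^2 - 3*z + 2) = (z - 4)*(z - 2)*(z + 4)*(z - 1)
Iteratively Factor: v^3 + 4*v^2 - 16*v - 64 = (v + 4)*(v^2 - 16) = (v - 4)*(v + 4)*(v + 4)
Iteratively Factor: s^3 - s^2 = (s)*(s^2 - s) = s^2*(s - 1)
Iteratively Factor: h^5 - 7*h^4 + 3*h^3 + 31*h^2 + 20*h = (h - 5)*(h^4 - 2*h^3 - 7*h^2 - 4*h) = (h - 5)*(h + 1)*(h^3 - 3*h^2 - 4*h) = (h - 5)*(h + 1)^2*(h^2 - 4*h) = (h - 5)*(h - 4)*(h + 1)^2*(h)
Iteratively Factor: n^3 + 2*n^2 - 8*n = (n - 2)*(n^2 + 4*n) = (n - 2)*(n + 4)*(n)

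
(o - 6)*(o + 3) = o^2 - 3*o - 18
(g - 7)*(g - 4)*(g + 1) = g^3 - 10*g^2 + 17*g + 28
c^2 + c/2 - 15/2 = (c - 5/2)*(c + 3)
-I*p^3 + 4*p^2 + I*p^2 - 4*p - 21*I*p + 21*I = (p - 3*I)*(p + 7*I)*(-I*p + I)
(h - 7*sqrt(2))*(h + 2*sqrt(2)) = h^2 - 5*sqrt(2)*h - 28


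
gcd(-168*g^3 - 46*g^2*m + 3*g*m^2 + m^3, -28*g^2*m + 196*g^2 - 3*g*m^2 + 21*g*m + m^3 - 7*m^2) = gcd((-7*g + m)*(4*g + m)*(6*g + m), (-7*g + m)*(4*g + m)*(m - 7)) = 28*g^2 + 3*g*m - m^2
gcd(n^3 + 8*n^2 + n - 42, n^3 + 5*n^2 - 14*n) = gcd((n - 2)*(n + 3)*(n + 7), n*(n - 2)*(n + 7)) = n^2 + 5*n - 14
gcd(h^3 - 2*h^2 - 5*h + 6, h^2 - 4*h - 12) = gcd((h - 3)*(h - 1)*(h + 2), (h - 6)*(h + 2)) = h + 2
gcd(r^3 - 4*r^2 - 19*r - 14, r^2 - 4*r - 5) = r + 1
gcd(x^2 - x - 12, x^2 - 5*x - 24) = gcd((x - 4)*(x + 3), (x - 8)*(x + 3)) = x + 3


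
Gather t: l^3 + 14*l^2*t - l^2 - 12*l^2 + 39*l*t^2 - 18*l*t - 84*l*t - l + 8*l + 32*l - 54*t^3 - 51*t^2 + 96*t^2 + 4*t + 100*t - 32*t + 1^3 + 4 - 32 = l^3 - 13*l^2 + 39*l - 54*t^3 + t^2*(39*l + 45) + t*(14*l^2 - 102*l + 72) - 27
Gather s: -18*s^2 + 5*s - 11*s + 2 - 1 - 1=-18*s^2 - 6*s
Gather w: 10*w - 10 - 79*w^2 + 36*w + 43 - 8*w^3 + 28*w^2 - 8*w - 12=-8*w^3 - 51*w^2 + 38*w + 21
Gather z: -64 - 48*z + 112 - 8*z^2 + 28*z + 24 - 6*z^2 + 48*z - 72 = -14*z^2 + 28*z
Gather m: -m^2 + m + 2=-m^2 + m + 2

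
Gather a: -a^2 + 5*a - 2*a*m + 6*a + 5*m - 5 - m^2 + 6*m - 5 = -a^2 + a*(11 - 2*m) - m^2 + 11*m - 10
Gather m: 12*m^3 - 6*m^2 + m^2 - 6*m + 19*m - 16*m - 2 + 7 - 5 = 12*m^3 - 5*m^2 - 3*m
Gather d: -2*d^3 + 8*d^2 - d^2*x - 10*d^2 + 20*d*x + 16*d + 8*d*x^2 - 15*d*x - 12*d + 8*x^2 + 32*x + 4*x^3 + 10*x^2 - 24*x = -2*d^3 + d^2*(-x - 2) + d*(8*x^2 + 5*x + 4) + 4*x^3 + 18*x^2 + 8*x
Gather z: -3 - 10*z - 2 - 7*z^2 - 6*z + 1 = -7*z^2 - 16*z - 4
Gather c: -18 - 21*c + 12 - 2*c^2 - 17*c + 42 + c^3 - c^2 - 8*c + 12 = c^3 - 3*c^2 - 46*c + 48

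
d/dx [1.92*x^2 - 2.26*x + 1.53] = 3.84*x - 2.26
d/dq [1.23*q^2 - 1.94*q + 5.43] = 2.46*q - 1.94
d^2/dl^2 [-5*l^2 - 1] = -10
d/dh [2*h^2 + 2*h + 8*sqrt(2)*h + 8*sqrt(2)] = 4*h + 2 + 8*sqrt(2)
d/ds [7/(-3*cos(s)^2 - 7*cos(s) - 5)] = -7*(6*cos(s) + 7)*sin(s)/(3*cos(s)^2 + 7*cos(s) + 5)^2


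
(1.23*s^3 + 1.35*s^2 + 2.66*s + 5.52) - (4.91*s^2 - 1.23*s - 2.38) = 1.23*s^3 - 3.56*s^2 + 3.89*s + 7.9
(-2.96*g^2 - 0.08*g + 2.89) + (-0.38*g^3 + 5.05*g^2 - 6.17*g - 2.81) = -0.38*g^3 + 2.09*g^2 - 6.25*g + 0.0800000000000001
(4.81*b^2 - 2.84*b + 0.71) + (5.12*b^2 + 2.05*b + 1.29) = 9.93*b^2 - 0.79*b + 2.0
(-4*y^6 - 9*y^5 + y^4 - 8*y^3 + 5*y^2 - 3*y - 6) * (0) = 0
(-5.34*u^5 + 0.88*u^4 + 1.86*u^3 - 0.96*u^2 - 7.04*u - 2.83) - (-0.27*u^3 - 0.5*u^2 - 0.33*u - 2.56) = -5.34*u^5 + 0.88*u^4 + 2.13*u^3 - 0.46*u^2 - 6.71*u - 0.27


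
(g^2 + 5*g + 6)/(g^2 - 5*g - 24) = (g + 2)/(g - 8)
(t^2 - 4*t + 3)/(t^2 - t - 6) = (t - 1)/(t + 2)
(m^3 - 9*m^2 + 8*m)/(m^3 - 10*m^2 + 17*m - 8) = m/(m - 1)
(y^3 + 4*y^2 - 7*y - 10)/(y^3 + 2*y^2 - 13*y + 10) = (y + 1)/(y - 1)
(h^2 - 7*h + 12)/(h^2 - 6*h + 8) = (h - 3)/(h - 2)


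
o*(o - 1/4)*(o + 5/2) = o^3 + 9*o^2/4 - 5*o/8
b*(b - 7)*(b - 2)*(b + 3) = b^4 - 6*b^3 - 13*b^2 + 42*b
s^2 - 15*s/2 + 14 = (s - 4)*(s - 7/2)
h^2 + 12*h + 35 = (h + 5)*(h + 7)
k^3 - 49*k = k*(k - 7)*(k + 7)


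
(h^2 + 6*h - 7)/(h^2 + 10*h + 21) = (h - 1)/(h + 3)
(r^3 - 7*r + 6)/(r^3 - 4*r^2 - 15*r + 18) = (r - 2)/(r - 6)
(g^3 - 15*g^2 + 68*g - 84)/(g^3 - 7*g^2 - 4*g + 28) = (g - 6)/(g + 2)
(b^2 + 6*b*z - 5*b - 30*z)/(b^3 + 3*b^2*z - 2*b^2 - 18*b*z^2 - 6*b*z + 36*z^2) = (5 - b)/(-b^2 + 3*b*z + 2*b - 6*z)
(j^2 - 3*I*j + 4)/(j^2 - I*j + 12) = (j + I)/(j + 3*I)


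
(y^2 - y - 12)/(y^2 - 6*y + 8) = (y + 3)/(y - 2)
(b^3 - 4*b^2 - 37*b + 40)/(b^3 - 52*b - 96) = (b^2 + 4*b - 5)/(b^2 + 8*b + 12)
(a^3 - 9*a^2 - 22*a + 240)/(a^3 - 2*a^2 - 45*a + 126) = (a^2 - 3*a - 40)/(a^2 + 4*a - 21)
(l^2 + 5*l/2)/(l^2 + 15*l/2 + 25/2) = l/(l + 5)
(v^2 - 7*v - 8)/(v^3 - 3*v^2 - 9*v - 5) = (v - 8)/(v^2 - 4*v - 5)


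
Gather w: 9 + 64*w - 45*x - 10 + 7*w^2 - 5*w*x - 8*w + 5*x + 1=7*w^2 + w*(56 - 5*x) - 40*x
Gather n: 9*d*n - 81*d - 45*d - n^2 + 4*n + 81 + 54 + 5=-126*d - n^2 + n*(9*d + 4) + 140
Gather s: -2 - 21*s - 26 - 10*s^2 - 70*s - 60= -10*s^2 - 91*s - 88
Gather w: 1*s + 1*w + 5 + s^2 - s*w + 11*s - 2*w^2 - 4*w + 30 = s^2 + 12*s - 2*w^2 + w*(-s - 3) + 35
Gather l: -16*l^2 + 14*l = -16*l^2 + 14*l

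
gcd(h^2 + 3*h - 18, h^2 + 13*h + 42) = h + 6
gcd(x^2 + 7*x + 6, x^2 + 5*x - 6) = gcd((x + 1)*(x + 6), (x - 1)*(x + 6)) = x + 6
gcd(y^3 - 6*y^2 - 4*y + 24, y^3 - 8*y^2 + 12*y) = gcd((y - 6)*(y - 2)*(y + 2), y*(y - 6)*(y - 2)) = y^2 - 8*y + 12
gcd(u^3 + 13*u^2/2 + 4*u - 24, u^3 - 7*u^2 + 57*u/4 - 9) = u - 3/2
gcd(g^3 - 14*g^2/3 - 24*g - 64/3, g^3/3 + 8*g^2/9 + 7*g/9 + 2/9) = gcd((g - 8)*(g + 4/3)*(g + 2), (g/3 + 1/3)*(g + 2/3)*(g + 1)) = 1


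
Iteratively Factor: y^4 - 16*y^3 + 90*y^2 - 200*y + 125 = (y - 5)*(y^3 - 11*y^2 + 35*y - 25) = (y - 5)^2*(y^2 - 6*y + 5) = (y - 5)^3*(y - 1)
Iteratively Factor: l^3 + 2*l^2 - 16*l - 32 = (l + 2)*(l^2 - 16) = (l + 2)*(l + 4)*(l - 4)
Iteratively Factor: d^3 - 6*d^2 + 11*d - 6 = (d - 2)*(d^2 - 4*d + 3) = (d - 2)*(d - 1)*(d - 3)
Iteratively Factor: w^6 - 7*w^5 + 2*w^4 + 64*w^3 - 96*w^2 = (w - 4)*(w^5 - 3*w^4 - 10*w^3 + 24*w^2) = (w - 4)*(w - 2)*(w^4 - w^3 - 12*w^2) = (w - 4)*(w - 2)*(w + 3)*(w^3 - 4*w^2) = w*(w - 4)*(w - 2)*(w + 3)*(w^2 - 4*w) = w^2*(w - 4)*(w - 2)*(w + 3)*(w - 4)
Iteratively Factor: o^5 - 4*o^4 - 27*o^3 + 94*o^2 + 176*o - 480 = (o - 2)*(o^4 - 2*o^3 - 31*o^2 + 32*o + 240) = (o - 2)*(o + 3)*(o^3 - 5*o^2 - 16*o + 80) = (o - 5)*(o - 2)*(o + 3)*(o^2 - 16) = (o - 5)*(o - 2)*(o + 3)*(o + 4)*(o - 4)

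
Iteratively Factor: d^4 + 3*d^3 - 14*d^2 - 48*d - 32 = (d + 2)*(d^3 + d^2 - 16*d - 16) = (d - 4)*(d + 2)*(d^2 + 5*d + 4) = (d - 4)*(d + 1)*(d + 2)*(d + 4)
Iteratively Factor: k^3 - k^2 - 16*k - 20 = (k - 5)*(k^2 + 4*k + 4) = (k - 5)*(k + 2)*(k + 2)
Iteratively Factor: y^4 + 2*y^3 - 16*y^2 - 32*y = (y)*(y^3 + 2*y^2 - 16*y - 32) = y*(y - 4)*(y^2 + 6*y + 8) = y*(y - 4)*(y + 4)*(y + 2)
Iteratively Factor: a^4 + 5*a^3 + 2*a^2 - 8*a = (a + 4)*(a^3 + a^2 - 2*a) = (a - 1)*(a + 4)*(a^2 + 2*a) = (a - 1)*(a + 2)*(a + 4)*(a)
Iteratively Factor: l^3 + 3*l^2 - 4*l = (l + 4)*(l^2 - l) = l*(l + 4)*(l - 1)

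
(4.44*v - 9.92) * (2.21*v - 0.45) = 9.8124*v^2 - 23.9212*v + 4.464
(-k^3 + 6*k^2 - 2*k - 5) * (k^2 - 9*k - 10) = -k^5 + 15*k^4 - 46*k^3 - 47*k^2 + 65*k + 50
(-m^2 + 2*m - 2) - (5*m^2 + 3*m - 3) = -6*m^2 - m + 1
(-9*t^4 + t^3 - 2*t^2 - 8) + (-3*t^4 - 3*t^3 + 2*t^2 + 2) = -12*t^4 - 2*t^3 - 6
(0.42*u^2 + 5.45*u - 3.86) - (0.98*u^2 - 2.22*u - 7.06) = -0.56*u^2 + 7.67*u + 3.2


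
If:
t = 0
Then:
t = 0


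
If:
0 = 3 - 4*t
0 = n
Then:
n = 0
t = 3/4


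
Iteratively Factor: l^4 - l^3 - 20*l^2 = (l - 5)*(l^3 + 4*l^2) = (l - 5)*(l + 4)*(l^2) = l*(l - 5)*(l + 4)*(l)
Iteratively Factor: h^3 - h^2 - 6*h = (h + 2)*(h^2 - 3*h) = (h - 3)*(h + 2)*(h)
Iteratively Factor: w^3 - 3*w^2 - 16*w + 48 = (w - 4)*(w^2 + w - 12) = (w - 4)*(w + 4)*(w - 3)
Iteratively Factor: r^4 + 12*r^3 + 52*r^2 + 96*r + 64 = (r + 2)*(r^3 + 10*r^2 + 32*r + 32) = (r + 2)*(r + 4)*(r^2 + 6*r + 8) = (r + 2)*(r + 4)^2*(r + 2)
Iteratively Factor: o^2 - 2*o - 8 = (o + 2)*(o - 4)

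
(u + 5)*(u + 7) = u^2 + 12*u + 35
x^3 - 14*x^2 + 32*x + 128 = (x - 8)^2*(x + 2)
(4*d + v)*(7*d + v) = 28*d^2 + 11*d*v + v^2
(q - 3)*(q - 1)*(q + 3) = q^3 - q^2 - 9*q + 9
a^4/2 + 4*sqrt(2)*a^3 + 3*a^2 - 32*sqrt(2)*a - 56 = (a/2 + sqrt(2))*(a - 2*sqrt(2))*(a + sqrt(2))*(a + 7*sqrt(2))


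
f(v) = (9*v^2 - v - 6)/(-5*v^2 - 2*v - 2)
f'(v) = (10*v + 2)*(9*v^2 - v - 6)/(-5*v^2 - 2*v - 2)^2 + (18*v - 1)/(-5*v^2 - 2*v - 2) = (-23*v^2 - 96*v - 10)/(25*v^4 + 20*v^3 + 24*v^2 + 8*v + 4)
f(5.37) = -1.58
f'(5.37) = -0.05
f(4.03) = -1.49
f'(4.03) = -0.09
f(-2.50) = -1.87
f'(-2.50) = 0.11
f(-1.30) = -1.34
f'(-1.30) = 1.23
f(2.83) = -1.33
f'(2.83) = -0.20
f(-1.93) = -1.76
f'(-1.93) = 0.32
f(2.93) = -1.35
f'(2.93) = -0.19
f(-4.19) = -1.92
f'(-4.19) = -0.00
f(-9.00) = -1.88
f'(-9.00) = -0.00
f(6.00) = -1.61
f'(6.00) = -0.04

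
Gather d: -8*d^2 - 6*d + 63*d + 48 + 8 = -8*d^2 + 57*d + 56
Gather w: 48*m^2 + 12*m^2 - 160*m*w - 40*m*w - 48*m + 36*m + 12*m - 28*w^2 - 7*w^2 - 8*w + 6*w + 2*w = 60*m^2 - 200*m*w - 35*w^2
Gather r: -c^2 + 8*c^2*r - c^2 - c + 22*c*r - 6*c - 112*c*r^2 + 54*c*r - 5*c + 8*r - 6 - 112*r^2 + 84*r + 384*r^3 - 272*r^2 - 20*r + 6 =-2*c^2 - 12*c + 384*r^3 + r^2*(-112*c - 384) + r*(8*c^2 + 76*c + 72)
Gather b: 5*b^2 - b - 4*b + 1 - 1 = 5*b^2 - 5*b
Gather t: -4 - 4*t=-4*t - 4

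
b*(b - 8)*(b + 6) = b^3 - 2*b^2 - 48*b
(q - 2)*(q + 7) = q^2 + 5*q - 14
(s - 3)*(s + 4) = s^2 + s - 12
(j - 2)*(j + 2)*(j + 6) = j^3 + 6*j^2 - 4*j - 24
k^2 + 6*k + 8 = (k + 2)*(k + 4)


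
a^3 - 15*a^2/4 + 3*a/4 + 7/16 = (a - 7/2)*(a - 1/2)*(a + 1/4)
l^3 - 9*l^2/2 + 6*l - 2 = (l - 2)^2*(l - 1/2)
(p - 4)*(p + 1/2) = p^2 - 7*p/2 - 2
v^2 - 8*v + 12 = (v - 6)*(v - 2)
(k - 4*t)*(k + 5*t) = k^2 + k*t - 20*t^2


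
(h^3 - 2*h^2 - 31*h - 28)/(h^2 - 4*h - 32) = (h^2 - 6*h - 7)/(h - 8)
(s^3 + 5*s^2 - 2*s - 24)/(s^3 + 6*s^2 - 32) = (s + 3)/(s + 4)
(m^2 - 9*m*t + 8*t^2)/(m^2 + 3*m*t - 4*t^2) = (m - 8*t)/(m + 4*t)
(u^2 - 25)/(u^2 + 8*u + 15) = (u - 5)/(u + 3)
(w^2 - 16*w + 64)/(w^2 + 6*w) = (w^2 - 16*w + 64)/(w*(w + 6))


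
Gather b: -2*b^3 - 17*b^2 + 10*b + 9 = -2*b^3 - 17*b^2 + 10*b + 9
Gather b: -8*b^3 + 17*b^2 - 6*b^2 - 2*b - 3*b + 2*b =-8*b^3 + 11*b^2 - 3*b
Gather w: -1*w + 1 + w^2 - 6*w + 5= w^2 - 7*w + 6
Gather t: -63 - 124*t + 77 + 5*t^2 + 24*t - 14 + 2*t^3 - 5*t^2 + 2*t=2*t^3 - 98*t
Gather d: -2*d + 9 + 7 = 16 - 2*d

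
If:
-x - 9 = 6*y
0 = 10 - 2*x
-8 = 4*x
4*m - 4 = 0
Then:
No Solution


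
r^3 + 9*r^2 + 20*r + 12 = (r + 1)*(r + 2)*(r + 6)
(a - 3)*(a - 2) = a^2 - 5*a + 6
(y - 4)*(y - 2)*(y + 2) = y^3 - 4*y^2 - 4*y + 16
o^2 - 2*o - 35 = (o - 7)*(o + 5)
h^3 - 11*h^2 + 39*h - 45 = (h - 5)*(h - 3)^2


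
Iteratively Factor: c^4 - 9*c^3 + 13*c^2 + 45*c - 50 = (c - 5)*(c^3 - 4*c^2 - 7*c + 10) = (c - 5)*(c - 1)*(c^2 - 3*c - 10) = (c - 5)^2*(c - 1)*(c + 2)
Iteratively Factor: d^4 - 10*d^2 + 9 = (d + 3)*(d^3 - 3*d^2 - d + 3) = (d - 3)*(d + 3)*(d^2 - 1) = (d - 3)*(d + 1)*(d + 3)*(d - 1)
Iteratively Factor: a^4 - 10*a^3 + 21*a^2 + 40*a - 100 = (a + 2)*(a^3 - 12*a^2 + 45*a - 50) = (a - 5)*(a + 2)*(a^2 - 7*a + 10) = (a - 5)*(a - 2)*(a + 2)*(a - 5)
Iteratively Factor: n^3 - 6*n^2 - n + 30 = (n + 2)*(n^2 - 8*n + 15) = (n - 3)*(n + 2)*(n - 5)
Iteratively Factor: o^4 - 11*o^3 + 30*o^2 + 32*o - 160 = (o + 2)*(o^3 - 13*o^2 + 56*o - 80) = (o - 5)*(o + 2)*(o^2 - 8*o + 16) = (o - 5)*(o - 4)*(o + 2)*(o - 4)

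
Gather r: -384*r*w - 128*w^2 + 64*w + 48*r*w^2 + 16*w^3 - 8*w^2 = r*(48*w^2 - 384*w) + 16*w^3 - 136*w^2 + 64*w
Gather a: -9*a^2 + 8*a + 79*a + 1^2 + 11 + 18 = -9*a^2 + 87*a + 30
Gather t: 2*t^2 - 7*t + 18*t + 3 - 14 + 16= 2*t^2 + 11*t + 5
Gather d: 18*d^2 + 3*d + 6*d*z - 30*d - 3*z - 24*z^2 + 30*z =18*d^2 + d*(6*z - 27) - 24*z^2 + 27*z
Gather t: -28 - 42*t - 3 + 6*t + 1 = -36*t - 30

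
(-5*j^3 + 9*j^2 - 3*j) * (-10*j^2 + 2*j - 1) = 50*j^5 - 100*j^4 + 53*j^3 - 15*j^2 + 3*j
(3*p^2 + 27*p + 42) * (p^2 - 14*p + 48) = 3*p^4 - 15*p^3 - 192*p^2 + 708*p + 2016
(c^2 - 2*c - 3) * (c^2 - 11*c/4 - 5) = c^4 - 19*c^3/4 - 5*c^2/2 + 73*c/4 + 15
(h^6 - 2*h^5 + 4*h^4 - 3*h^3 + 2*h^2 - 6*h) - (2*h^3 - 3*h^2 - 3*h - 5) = h^6 - 2*h^5 + 4*h^4 - 5*h^3 + 5*h^2 - 3*h + 5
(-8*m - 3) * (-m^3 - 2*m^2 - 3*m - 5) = 8*m^4 + 19*m^3 + 30*m^2 + 49*m + 15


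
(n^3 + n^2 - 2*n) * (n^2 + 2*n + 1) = n^5 + 3*n^4 + n^3 - 3*n^2 - 2*n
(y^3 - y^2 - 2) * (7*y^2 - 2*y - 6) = 7*y^5 - 9*y^4 - 4*y^3 - 8*y^2 + 4*y + 12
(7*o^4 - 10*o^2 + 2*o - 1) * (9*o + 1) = 63*o^5 + 7*o^4 - 90*o^3 + 8*o^2 - 7*o - 1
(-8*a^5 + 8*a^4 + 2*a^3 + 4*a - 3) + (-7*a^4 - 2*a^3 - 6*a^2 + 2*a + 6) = -8*a^5 + a^4 - 6*a^2 + 6*a + 3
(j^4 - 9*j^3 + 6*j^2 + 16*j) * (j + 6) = j^5 - 3*j^4 - 48*j^3 + 52*j^2 + 96*j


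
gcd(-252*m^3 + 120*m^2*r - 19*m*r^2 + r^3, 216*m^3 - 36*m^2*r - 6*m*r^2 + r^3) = 36*m^2 - 12*m*r + r^2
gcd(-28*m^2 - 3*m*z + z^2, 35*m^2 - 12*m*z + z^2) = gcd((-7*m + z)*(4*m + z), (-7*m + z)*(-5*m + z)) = -7*m + z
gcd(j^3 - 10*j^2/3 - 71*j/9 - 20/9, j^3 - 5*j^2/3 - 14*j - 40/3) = j^2 - 11*j/3 - 20/3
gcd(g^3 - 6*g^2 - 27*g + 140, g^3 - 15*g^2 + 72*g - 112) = g^2 - 11*g + 28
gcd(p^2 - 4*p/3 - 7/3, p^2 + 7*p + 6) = p + 1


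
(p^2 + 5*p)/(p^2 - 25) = p/(p - 5)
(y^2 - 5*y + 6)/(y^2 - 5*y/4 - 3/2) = 4*(y - 3)/(4*y + 3)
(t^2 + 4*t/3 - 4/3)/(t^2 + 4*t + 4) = (t - 2/3)/(t + 2)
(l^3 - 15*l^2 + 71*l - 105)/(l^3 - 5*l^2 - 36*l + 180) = (l^2 - 10*l + 21)/(l^2 - 36)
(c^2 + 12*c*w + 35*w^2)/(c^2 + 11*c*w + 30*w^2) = (c + 7*w)/(c + 6*w)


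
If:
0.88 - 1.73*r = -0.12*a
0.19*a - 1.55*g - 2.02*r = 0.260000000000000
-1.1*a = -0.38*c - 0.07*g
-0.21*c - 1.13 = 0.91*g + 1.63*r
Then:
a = -1.65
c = -4.61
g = -0.88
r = 0.39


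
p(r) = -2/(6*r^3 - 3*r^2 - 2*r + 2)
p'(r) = -2*(-18*r^2 + 6*r + 2)/(6*r^3 - 3*r^2 - 2*r + 2)^2 = 4*(9*r^2 - 3*r - 1)/(6*r^3 - 3*r^2 - 2*r + 2)^2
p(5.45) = -0.00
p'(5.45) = 0.00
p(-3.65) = 0.01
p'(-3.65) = 0.00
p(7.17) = -0.00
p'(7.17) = 0.00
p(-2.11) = 0.03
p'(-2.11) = 0.05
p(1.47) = -0.17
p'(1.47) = 0.41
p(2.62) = -0.02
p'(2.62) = 0.03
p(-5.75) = 0.00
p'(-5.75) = 0.00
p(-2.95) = 0.01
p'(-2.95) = 0.01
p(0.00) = -1.00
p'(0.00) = -1.00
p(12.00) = 0.00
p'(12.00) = 0.00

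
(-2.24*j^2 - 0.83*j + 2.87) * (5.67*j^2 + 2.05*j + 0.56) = -12.7008*j^4 - 9.2981*j^3 + 13.317*j^2 + 5.4187*j + 1.6072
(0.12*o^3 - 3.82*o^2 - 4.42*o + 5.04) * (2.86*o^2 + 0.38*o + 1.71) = 0.3432*o^5 - 10.8796*o^4 - 13.8876*o^3 + 6.2026*o^2 - 5.643*o + 8.6184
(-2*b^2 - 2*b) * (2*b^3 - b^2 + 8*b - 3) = -4*b^5 - 2*b^4 - 14*b^3 - 10*b^2 + 6*b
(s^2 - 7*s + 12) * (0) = 0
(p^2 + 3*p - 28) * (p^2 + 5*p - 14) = p^4 + 8*p^3 - 27*p^2 - 182*p + 392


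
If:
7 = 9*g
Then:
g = 7/9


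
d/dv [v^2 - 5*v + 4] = 2*v - 5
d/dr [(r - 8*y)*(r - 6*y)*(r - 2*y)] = 3*r^2 - 32*r*y + 76*y^2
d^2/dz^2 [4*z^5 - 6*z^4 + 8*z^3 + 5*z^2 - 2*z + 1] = 80*z^3 - 72*z^2 + 48*z + 10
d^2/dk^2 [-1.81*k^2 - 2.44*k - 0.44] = -3.62000000000000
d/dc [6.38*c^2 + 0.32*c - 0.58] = 12.76*c + 0.32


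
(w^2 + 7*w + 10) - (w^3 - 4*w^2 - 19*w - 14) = -w^3 + 5*w^2 + 26*w + 24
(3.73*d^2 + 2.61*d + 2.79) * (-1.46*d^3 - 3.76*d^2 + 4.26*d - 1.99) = -5.4458*d^5 - 17.8354*d^4 + 2.0028*d^3 - 6.7945*d^2 + 6.6915*d - 5.5521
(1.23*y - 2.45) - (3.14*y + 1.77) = -1.91*y - 4.22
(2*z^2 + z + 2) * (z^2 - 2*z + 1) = 2*z^4 - 3*z^3 + 2*z^2 - 3*z + 2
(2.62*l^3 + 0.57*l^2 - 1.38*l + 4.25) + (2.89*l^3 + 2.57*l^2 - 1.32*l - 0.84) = 5.51*l^3 + 3.14*l^2 - 2.7*l + 3.41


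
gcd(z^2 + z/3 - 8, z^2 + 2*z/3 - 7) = z + 3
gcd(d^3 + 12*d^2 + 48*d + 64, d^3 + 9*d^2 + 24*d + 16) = d^2 + 8*d + 16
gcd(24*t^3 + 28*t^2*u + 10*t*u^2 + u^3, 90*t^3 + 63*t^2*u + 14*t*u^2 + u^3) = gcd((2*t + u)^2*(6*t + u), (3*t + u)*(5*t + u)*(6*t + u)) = 6*t + u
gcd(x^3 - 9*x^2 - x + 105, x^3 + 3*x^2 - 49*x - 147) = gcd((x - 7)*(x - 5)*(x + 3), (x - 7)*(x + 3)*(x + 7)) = x^2 - 4*x - 21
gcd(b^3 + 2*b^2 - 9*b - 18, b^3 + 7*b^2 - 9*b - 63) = b^2 - 9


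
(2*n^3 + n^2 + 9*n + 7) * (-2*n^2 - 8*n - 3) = -4*n^5 - 18*n^4 - 32*n^3 - 89*n^2 - 83*n - 21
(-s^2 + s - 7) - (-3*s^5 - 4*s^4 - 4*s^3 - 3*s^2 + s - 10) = 3*s^5 + 4*s^4 + 4*s^3 + 2*s^2 + 3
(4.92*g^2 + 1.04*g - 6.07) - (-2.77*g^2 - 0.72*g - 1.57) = 7.69*g^2 + 1.76*g - 4.5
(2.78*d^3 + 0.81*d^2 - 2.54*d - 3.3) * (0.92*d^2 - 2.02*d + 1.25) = 2.5576*d^5 - 4.8704*d^4 - 0.498000000000001*d^3 + 3.1073*d^2 + 3.491*d - 4.125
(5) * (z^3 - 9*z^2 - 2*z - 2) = 5*z^3 - 45*z^2 - 10*z - 10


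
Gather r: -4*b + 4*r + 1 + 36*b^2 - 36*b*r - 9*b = 36*b^2 - 13*b + r*(4 - 36*b) + 1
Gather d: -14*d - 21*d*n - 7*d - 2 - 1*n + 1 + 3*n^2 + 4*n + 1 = d*(-21*n - 21) + 3*n^2 + 3*n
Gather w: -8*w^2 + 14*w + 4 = -8*w^2 + 14*w + 4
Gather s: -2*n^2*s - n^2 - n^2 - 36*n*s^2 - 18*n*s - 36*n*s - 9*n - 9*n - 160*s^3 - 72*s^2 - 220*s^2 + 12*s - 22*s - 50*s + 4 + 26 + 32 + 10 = -2*n^2 - 18*n - 160*s^3 + s^2*(-36*n - 292) + s*(-2*n^2 - 54*n - 60) + 72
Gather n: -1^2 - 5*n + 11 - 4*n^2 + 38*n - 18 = -4*n^2 + 33*n - 8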